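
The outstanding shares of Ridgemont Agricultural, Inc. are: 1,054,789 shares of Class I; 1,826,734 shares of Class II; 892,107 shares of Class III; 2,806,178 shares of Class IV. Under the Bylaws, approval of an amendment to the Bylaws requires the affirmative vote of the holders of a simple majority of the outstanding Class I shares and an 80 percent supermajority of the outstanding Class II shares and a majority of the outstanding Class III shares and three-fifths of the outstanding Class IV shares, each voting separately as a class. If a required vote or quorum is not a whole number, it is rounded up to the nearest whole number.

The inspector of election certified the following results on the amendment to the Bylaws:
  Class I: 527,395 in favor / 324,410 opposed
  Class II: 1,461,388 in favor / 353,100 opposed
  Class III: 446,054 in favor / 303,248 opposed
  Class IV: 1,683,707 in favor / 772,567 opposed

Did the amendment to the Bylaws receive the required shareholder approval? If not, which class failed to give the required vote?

Approved — every class gave the required vote.

Class I: a majority of 1054789 is 527395; 527,395 required, 527,395 in favor — approved.
Class II: 4/5 of 1826734 = 1461387.20, rounded up to 1461388; 1,461,388 required, 1,461,388 in favor — approved.
Class III: a majority of 892107 is 446054; 446,054 required, 446,054 in favor — approved.
Class IV: 3/5 of 2806178 = 1683706.80, rounded up to 1683707; 1,683,707 required, 1,683,707 in favor — approved.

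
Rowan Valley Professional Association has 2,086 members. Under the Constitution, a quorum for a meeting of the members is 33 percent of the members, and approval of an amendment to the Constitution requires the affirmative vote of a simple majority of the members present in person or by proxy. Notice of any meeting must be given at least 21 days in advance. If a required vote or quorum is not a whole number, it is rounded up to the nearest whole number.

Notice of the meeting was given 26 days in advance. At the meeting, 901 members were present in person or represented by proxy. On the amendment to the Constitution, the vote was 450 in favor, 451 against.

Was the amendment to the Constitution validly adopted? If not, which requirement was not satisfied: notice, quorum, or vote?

Notice: 26 days given; 21 required. Satisfied.
Quorum: 33% of 2,086 = 688.38, rounded up to 689; 901 present. Satisfied.
Vote: requires a majority of those present (901); a majority of 901 is 451, so 451 needed; 450 in favor. Not satisfied.

Invalid — vote requirement not satisfied.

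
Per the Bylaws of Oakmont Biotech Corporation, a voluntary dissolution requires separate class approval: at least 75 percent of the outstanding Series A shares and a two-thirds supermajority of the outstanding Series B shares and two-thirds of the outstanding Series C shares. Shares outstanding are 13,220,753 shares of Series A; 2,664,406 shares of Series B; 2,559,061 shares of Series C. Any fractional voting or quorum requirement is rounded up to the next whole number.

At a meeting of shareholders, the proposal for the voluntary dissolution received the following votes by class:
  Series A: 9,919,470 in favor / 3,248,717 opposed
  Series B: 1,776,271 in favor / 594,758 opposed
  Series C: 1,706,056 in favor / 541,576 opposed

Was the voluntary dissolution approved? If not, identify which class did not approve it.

Approved — every class gave the required vote.

Series A: 3/4 of 13220753 = 9915564.75, rounded up to 9915565; 9,915,565 required, 9,919,470 in favor — approved.
Series B: 2/3 of 2664406 = 1776270.67, rounded up to 1776271; 1,776,271 required, 1,776,271 in favor — approved.
Series C: 2/3 of 2559061 = 1706040.67, rounded up to 1706041; 1,706,041 required, 1,706,056 in favor — approved.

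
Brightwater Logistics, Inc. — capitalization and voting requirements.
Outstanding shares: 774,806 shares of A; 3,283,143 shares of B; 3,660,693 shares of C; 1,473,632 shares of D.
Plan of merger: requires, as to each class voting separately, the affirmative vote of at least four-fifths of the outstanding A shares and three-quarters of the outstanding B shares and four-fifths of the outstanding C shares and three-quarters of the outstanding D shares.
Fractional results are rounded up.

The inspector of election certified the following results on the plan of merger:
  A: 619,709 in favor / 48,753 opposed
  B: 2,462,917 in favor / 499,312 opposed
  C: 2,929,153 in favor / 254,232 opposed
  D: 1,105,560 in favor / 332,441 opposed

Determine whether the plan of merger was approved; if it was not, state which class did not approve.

A: 4/5 of 774806 = 619844.80, rounded up to 619845; 619,845 required, 619,709 in favor — not approved.
B: 3/4 of 3283143 = 2462357.25, rounded up to 2462358; 2,462,358 required, 2,462,917 in favor — approved.
C: 4/5 of 3660693 = 2928554.40, rounded up to 2928555; 2,928,555 required, 2,929,153 in favor — approved.
D: 3/4 of 1473632 = 1105224; 1,105,224 required, 1,105,560 in favor — approved.

Not approved — the A shares did not give the required vote.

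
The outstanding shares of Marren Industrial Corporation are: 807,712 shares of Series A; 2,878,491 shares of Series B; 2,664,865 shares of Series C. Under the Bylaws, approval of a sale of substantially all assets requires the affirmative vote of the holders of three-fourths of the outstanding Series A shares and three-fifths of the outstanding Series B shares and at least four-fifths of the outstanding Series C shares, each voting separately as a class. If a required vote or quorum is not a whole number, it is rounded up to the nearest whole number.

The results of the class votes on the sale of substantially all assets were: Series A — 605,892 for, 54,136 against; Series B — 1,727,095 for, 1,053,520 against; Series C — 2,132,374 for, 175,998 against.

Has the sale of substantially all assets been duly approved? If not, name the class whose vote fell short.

Series A: 3/4 of 807712 = 605784; 605,784 required, 605,892 in favor — approved.
Series B: 3/5 of 2878491 = 1727094.60, rounded up to 1727095; 1,727,095 required, 1,727,095 in favor — approved.
Series C: 4/5 of 2664865 = 2131892; 2,131,892 required, 2,132,374 in favor — approved.

Approved — every class gave the required vote.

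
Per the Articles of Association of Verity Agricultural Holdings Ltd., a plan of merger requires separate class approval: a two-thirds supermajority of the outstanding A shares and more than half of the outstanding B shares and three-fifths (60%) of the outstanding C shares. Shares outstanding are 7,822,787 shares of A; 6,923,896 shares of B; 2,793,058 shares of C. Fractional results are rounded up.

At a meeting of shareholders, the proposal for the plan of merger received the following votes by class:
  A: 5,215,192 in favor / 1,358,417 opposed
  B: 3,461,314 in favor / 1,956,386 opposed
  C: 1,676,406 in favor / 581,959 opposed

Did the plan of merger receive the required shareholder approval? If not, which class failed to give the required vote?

A: 2/3 of 7822787 = 5215191.33, rounded up to 5215192; 5,215,192 required, 5,215,192 in favor — approved.
B: a majority of 6923896 is 3461949; 3,461,949 required, 3,461,314 in favor — not approved.
C: 3/5 of 2793058 = 1675834.80, rounded up to 1675835; 1,675,835 required, 1,676,406 in favor — approved.

Not approved — the B shares did not give the required vote.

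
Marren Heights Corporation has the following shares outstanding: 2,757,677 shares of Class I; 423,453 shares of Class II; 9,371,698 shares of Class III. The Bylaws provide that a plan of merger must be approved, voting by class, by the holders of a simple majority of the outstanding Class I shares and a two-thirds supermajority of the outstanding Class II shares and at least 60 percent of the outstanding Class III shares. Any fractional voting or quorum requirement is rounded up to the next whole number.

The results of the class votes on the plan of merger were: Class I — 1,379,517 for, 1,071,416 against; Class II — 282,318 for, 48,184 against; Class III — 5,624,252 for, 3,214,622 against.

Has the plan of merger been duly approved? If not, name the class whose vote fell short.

Approved — every class gave the required vote.

Class I: a majority of 2757677 is 1378839; 1,378,839 required, 1,379,517 in favor — approved.
Class II: 2/3 of 423453 = 282302; 282,302 required, 282,318 in favor — approved.
Class III: 3/5 of 9371698 = 5623018.80, rounded up to 5623019; 5,623,019 required, 5,624,252 in favor — approved.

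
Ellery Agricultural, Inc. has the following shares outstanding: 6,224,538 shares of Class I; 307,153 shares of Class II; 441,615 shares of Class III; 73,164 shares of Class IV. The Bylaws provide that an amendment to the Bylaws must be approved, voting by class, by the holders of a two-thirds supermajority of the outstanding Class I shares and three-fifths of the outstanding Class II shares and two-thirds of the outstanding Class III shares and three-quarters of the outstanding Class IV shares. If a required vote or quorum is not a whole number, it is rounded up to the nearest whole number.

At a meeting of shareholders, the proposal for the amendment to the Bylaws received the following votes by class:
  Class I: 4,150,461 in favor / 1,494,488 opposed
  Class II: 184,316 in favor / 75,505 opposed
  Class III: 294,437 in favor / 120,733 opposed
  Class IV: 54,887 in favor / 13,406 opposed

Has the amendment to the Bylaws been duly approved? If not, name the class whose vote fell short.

Approved — every class gave the required vote.

Class I: 2/3 of 6224538 = 4149692; 4,149,692 required, 4,150,461 in favor — approved.
Class II: 3/5 of 307153 = 184291.80, rounded up to 184292; 184,292 required, 184,316 in favor — approved.
Class III: 2/3 of 441615 = 294410; 294,410 required, 294,437 in favor — approved.
Class IV: 3/4 of 73164 = 54873; 54,873 required, 54,887 in favor — approved.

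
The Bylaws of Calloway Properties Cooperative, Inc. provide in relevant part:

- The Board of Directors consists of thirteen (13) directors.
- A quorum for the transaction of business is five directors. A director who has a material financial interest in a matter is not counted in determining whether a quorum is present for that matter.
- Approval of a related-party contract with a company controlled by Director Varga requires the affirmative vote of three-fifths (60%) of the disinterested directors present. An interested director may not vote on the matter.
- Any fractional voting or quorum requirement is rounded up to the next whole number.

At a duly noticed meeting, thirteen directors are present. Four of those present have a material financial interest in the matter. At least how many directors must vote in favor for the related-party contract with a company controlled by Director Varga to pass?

6

The related-party contract with a company controlled by Director Varga requires three-fifths of the disinterested directors present (13 − 4 = 9).
3/5 of 9 = 5.40, rounded up to 6.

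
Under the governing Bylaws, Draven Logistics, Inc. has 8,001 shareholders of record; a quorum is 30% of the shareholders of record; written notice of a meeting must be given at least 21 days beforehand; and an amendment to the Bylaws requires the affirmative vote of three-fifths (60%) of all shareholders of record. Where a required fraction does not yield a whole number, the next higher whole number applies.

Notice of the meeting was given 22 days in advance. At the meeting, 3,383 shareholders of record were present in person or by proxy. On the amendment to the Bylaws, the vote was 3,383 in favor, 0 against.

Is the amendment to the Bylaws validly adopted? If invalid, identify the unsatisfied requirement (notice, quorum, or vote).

Invalid — vote requirement not satisfied.

Notice: 22 days given; 21 required. Satisfied.
Quorum: 30% of 8,001 = 2,400.30, rounded up to 2,401; 3,383 present. Satisfied.
Vote: requires three-fifths of all shareholders of record (8,001); 3/5 of 8001 = 4800.60, rounded up to 4801, so 4,801 needed; 3,383 in favor. Not satisfied.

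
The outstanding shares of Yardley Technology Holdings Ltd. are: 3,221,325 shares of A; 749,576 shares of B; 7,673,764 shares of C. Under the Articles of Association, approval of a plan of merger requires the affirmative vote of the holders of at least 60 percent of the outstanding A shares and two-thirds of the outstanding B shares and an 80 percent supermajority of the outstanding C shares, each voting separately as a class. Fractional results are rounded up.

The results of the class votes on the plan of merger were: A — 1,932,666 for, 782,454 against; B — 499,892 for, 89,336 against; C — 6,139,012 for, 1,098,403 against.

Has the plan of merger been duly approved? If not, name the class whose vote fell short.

Not approved — the A shares did not give the required vote.

A: 3/5 of 3221325 = 1932795; 1,932,795 required, 1,932,666 in favor — not approved.
B: 2/3 of 749576 = 499717.33, rounded up to 499718; 499,718 required, 499,892 in favor — approved.
C: 4/5 of 7673764 = 6139011.20, rounded up to 6139012; 6,139,012 required, 6,139,012 in favor — approved.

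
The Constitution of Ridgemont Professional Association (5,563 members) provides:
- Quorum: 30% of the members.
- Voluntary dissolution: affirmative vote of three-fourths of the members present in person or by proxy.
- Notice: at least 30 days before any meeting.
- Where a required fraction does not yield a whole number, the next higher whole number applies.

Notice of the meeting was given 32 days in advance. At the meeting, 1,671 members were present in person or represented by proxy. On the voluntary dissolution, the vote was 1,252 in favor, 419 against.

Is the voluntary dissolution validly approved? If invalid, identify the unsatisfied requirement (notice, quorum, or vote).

Notice: 32 days given; 30 required. Satisfied.
Quorum: 30% of 5,563 = 1,668.90, rounded up to 1,669; 1,671 present. Satisfied.
Vote: requires three-fourths of those present (1,671); 3/4 of 1671 = 1253.25, rounded up to 1254, so 1,254 needed; 1,252 in favor. Not satisfied.

Invalid — vote requirement not satisfied.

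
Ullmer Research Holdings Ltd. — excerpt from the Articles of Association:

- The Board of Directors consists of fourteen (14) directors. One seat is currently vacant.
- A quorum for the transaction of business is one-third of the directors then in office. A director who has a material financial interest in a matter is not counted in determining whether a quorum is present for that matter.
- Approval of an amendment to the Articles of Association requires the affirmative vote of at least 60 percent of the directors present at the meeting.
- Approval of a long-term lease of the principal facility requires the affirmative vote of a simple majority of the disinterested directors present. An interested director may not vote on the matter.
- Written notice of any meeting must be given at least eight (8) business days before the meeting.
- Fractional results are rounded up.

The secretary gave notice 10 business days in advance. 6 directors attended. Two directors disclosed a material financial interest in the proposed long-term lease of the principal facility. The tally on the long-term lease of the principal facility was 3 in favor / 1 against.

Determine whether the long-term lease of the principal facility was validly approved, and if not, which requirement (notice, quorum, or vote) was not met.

Invalid — quorum requirement not satisfied.

Notice: 10 business days given; 8 required (10 ≥ 8). Satisfied.
Quorum: 6 present, but the 2 interested directors do not count, leaving 4. Quorum is 5. Not satisfied.
Vote: the long-term lease of the principal facility requires a majority of the disinterested directors present (6 − 2 = 4). A majority of 4 is 3, so 3 affirmative votes are needed; 3 voted in favor. Satisfied. (Moot — without a quorum no business can be validly transacted.)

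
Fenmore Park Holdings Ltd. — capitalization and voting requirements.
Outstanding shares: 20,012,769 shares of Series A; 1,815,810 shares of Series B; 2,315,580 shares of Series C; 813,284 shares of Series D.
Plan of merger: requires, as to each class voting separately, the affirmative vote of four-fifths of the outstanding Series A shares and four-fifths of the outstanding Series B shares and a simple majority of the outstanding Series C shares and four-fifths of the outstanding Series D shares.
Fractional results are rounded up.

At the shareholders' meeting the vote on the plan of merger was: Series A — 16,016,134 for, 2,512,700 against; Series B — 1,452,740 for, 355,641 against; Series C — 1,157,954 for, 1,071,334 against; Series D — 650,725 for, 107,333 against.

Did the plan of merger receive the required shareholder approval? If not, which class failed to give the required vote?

Series A: 4/5 of 20012769 = 16010215.20, rounded up to 16010216; 16,010,216 required, 16,016,134 in favor — approved.
Series B: 4/5 of 1815810 = 1452648; 1,452,648 required, 1,452,740 in favor — approved.
Series C: a majority of 2315580 is 1157791; 1,157,791 required, 1,157,954 in favor — approved.
Series D: 4/5 of 813284 = 650627.20, rounded up to 650628; 650,628 required, 650,725 in favor — approved.

Approved — every class gave the required vote.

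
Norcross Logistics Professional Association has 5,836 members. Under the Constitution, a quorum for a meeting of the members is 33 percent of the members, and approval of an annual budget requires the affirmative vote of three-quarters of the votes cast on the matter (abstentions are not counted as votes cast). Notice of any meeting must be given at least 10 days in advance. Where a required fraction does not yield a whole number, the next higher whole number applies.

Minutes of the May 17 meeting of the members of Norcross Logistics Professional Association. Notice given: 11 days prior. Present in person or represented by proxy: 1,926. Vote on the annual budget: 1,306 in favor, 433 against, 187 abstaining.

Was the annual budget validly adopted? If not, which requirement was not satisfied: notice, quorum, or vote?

Valid — all requirements satisfied.

Notice: 11 days given; 10 required. Satisfied.
Quorum: 33% of 5,836 = 1,925.88, rounded up to 1,926; 1,926 present. Satisfied.
Vote: requires three-fourths of the votes cast (1,926 − 187 abstaining = 1,739); 3/4 of 1739 = 1304.25, rounded up to 1305, so 1,305 needed; 1,306 in favor. Satisfied.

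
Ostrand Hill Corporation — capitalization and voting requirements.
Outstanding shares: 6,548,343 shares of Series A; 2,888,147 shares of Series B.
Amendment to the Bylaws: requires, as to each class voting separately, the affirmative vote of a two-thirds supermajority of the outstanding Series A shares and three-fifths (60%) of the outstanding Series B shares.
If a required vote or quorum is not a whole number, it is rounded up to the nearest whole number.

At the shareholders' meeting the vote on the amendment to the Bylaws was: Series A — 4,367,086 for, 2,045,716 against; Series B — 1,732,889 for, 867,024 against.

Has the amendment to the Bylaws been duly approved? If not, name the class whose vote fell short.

Series A: 2/3 of 6548343 = 4365562; 4,365,562 required, 4,367,086 in favor — approved.
Series B: 3/5 of 2888147 = 1732888.20, rounded up to 1732889; 1,732,889 required, 1,732,889 in favor — approved.

Approved — every class gave the required vote.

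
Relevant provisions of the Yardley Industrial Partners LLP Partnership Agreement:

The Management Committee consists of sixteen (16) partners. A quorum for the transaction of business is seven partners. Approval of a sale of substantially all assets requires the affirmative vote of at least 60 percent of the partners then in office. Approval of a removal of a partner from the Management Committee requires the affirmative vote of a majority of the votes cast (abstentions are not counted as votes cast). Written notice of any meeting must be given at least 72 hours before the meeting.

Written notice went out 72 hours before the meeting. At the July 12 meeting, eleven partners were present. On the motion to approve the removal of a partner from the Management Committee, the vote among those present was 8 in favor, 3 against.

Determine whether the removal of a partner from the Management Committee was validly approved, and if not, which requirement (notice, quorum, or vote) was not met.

Valid — all requirements satisfied.

Notice: 72 hours given; 72 required (72 ≥ 72). Satisfied.
Quorum: 11 present; quorum is 7. Satisfied.
Vote: the removal of a partner from the Management Committee requires a majority of the votes cast (11). A majority of 11 is 6, so 6 affirmative votes are needed; 8 voted in favor. Satisfied.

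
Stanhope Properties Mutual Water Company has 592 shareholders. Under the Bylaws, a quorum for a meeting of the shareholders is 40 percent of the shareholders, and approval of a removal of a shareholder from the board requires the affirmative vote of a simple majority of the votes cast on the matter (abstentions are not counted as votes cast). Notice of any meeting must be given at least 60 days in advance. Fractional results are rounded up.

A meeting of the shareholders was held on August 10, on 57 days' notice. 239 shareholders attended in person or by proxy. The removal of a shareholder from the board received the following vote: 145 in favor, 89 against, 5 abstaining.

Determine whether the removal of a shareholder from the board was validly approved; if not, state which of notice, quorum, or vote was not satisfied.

Notice: 57 days given; 60 required. Not satisfied.
Quorum: 40% of 592 = 236.80, rounded up to 237; 239 present. Satisfied.
Vote: requires a majority of the votes cast (239 − 5 abstaining = 234); a majority of 234 is 118, so 118 needed; 145 in favor. Satisfied.

Invalid — notice requirement not satisfied.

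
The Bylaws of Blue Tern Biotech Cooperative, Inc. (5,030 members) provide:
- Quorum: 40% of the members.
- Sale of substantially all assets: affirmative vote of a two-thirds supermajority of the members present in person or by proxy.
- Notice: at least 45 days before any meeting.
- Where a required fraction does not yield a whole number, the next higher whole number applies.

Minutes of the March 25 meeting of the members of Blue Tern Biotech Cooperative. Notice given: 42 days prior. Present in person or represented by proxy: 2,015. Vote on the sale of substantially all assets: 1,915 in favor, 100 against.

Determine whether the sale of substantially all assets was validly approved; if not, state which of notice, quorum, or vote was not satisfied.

Invalid — notice requirement not satisfied.

Notice: 42 days given; 45 required. Not satisfied.
Quorum: 40% of 5,030 = 2,012; 2,015 present. Satisfied.
Vote: requires two-thirds of those present (2,015); 2/3 of 2015 = 1343.33, rounded up to 1344, so 1,344 needed; 1,915 in favor. Satisfied.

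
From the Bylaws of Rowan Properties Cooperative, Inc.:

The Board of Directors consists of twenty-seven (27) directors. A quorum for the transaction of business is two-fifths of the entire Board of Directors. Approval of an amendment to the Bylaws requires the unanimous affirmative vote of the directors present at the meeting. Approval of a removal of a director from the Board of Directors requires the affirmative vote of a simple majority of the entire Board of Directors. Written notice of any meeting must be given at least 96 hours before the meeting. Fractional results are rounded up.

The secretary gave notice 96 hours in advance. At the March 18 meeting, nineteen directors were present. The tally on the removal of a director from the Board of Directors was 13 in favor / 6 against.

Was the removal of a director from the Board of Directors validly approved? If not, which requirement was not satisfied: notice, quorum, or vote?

Notice: 96 hours given; 96 required (96 ≥ 96). Satisfied.
Quorum: 19 present; quorum is 11. Satisfied.
Vote: the removal of a director from the Board of Directors requires a majority of the entire Board of Directors (27). A majority of 27 is 14, so 14 affirmative votes are needed; 13 voted in favor. Not satisfied.

Invalid — vote requirement not satisfied.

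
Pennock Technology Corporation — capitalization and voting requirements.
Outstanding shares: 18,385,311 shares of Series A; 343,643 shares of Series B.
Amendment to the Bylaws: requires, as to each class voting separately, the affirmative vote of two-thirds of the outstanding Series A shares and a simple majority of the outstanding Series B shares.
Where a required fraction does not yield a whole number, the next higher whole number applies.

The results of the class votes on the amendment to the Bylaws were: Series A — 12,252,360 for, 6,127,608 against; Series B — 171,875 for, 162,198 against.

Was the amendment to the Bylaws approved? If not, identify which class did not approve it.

Series A: 2/3 of 18385311 = 12256874; 12,256,874 required, 12,252,360 in favor — not approved.
Series B: a majority of 343643 is 171822; 171,822 required, 171,875 in favor — approved.

Not approved — the Series A shares did not give the required vote.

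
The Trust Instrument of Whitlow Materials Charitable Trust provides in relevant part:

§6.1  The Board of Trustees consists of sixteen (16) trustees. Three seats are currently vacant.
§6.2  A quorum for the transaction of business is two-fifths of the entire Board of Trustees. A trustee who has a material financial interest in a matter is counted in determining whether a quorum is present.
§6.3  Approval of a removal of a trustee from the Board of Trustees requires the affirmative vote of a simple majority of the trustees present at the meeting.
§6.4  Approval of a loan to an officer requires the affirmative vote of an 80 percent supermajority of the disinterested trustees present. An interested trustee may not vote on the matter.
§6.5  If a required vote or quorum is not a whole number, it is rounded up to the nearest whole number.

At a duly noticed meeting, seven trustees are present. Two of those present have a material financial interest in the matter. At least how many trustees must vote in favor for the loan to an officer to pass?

4

The loan to an officer requires four-fifths of the disinterested trustees present (7 − 2 = 5).
4/5 of 5 = 4.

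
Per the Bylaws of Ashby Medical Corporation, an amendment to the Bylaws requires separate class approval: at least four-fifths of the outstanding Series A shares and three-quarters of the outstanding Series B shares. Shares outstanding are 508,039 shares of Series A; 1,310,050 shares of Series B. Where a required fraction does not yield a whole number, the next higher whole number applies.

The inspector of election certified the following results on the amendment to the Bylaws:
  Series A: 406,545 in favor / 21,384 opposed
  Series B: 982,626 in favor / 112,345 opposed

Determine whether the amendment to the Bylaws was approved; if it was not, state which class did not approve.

Series A: 4/5 of 508039 = 406431.20, rounded up to 406432; 406,432 required, 406,545 in favor — approved.
Series B: 3/4 of 1310050 = 982537.50, rounded up to 982538; 982,538 required, 982,626 in favor — approved.

Approved — every class gave the required vote.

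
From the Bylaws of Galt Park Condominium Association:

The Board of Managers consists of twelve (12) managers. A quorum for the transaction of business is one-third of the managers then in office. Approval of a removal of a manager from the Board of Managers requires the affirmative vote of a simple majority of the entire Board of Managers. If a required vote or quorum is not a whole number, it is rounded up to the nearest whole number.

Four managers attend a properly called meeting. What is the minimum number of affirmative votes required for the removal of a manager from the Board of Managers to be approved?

7

The removal of a manager from the Board of Managers requires a majority of the entire Board of Managers (12).
A majority of 12 is 7.
(Only 4 can vote, so the removal of a manager from the Board of Managers cannot pass at this meeting, but the required vote is still 7.)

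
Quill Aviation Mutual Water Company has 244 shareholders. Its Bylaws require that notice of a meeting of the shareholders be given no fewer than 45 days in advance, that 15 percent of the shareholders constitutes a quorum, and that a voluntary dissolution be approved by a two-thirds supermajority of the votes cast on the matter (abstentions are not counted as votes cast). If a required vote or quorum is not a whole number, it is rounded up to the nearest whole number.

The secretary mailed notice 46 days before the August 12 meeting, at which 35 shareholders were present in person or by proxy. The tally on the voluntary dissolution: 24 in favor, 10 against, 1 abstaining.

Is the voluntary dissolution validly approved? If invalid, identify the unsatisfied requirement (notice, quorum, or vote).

Invalid — quorum requirement not satisfied.

Notice: 46 days given; 45 required. Satisfied.
Quorum: 15% of 244 = 36.60, rounded up to 37; 35 present. Not satisfied.
Vote: requires two-thirds of the votes cast (35 − 1 abstaining = 34); 2/3 of 34 = 22.67, rounded up to 23, so 23 needed; 24 in favor. Satisfied.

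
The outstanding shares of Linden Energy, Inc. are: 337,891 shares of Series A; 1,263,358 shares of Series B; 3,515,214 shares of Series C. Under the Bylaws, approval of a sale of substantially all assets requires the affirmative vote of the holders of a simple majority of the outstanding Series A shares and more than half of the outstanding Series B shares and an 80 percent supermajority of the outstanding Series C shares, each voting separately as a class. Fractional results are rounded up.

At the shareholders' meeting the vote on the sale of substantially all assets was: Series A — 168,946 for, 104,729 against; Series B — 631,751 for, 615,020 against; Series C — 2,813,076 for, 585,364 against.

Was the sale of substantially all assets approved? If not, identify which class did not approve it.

Approved — every class gave the required vote.

Series A: a majority of 337891 is 168946; 168,946 required, 168,946 in favor — approved.
Series B: a majority of 1263358 is 631680; 631,680 required, 631,751 in favor — approved.
Series C: 4/5 of 3515214 = 2812171.20, rounded up to 2812172; 2,812,172 required, 2,813,076 in favor — approved.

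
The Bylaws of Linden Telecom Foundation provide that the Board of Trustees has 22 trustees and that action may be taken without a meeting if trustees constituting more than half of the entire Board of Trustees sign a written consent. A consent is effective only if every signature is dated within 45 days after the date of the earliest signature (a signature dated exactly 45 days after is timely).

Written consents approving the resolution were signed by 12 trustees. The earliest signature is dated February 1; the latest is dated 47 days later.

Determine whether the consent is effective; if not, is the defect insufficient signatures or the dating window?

Not effective — dating-window requirement not satisfied.

Signatures required: more than half of 22 — a majority of 22 is 12, so 12 needed; 12 signed. Sufficient.
Dating window: the latest signature is 47 days after the earliest; the limit is 45 days. Outside the window.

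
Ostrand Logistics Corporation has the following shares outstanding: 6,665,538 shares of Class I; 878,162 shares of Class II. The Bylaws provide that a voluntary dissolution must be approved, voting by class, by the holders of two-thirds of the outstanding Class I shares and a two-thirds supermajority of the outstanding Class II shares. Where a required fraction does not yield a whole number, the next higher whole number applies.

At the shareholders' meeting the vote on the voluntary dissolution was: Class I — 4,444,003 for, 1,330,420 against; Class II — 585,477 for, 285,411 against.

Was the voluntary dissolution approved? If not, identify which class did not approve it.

Approved — every class gave the required vote.

Class I: 2/3 of 6665538 = 4443692; 4,443,692 required, 4,444,003 in favor — approved.
Class II: 2/3 of 878162 = 585441.33, rounded up to 585442; 585,442 required, 585,477 in favor — approved.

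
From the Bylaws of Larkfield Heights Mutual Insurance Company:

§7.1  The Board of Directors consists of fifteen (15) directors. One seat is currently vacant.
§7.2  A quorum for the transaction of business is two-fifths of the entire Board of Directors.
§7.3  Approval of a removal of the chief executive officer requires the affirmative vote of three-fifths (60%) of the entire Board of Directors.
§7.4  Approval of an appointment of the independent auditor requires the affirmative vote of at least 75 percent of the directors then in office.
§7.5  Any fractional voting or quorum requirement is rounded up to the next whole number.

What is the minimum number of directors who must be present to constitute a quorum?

6

2/5 of 15 = 6.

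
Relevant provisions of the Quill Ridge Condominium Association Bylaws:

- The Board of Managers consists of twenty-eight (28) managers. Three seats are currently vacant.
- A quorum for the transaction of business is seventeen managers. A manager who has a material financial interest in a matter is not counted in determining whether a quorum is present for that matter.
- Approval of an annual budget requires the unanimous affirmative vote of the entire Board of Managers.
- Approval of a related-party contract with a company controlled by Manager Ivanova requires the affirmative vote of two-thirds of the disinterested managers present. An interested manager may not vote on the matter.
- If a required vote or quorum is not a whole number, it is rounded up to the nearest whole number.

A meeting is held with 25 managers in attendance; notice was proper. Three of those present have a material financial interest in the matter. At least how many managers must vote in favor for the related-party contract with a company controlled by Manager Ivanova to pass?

15

The related-party contract with a company controlled by Manager Ivanova requires two-thirds of the disinterested managers present (25 − 3 = 22).
2/3 of 22 = 14.67, rounded up to 15.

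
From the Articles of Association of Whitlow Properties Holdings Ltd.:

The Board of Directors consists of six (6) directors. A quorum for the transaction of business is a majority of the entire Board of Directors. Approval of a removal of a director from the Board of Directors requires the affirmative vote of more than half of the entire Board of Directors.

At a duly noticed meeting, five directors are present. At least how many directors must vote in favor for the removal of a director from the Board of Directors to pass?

4

The removal of a director from the Board of Directors requires a majority of the entire Board of Directors (6).
A majority of 6 is 4.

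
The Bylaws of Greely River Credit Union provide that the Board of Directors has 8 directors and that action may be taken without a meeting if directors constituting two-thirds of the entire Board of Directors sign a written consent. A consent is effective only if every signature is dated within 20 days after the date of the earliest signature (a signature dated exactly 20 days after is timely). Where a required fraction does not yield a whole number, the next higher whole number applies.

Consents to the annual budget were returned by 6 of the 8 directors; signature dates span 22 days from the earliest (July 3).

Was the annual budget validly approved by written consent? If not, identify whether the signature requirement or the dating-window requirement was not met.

Signatures required: two-thirds of 8 — 2/3 of 8 = 5.33, rounded up to 6, so 6 needed; 6 signed. Sufficient.
Dating window: the latest signature is 22 days after the earliest; the limit is 20 days. Outside the window.

Not effective — dating-window requirement not satisfied.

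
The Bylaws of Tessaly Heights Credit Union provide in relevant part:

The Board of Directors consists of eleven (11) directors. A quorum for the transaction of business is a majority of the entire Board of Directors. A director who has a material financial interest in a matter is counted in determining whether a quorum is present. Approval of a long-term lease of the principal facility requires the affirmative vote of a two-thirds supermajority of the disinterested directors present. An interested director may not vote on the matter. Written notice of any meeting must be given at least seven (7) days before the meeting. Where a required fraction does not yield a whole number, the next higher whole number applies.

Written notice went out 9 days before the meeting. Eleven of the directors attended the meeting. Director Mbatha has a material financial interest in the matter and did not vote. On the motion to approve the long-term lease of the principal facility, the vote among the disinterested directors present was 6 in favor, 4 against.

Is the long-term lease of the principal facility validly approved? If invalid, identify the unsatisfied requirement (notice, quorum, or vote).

Notice: 9 days given; 7 required (9 ≥ 7). Satisfied.
Quorum: 11 present (interested directors count toward quorum); quorum is 6. Satisfied.
Vote: the long-term lease of the principal facility requires two-thirds of the disinterested directors present (11 − 1 = 10). 2/3 of 10 = 6.67, rounded up to 7, so 7 affirmative votes are needed; 6 voted in favor. Not satisfied.

Invalid — vote requirement not satisfied.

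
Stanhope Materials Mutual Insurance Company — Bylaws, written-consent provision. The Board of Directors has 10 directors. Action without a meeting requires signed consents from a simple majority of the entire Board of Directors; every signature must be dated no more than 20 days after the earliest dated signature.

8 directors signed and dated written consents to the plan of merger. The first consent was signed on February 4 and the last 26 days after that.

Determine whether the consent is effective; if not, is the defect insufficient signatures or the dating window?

Not effective — dating-window requirement not satisfied.

Signatures required: a simple majority of 10 — a majority of 10 is 6, so 6 needed; 8 signed. Sufficient.
Dating window: the latest signature is 26 days after the earliest; the limit is 20 days. Outside the window.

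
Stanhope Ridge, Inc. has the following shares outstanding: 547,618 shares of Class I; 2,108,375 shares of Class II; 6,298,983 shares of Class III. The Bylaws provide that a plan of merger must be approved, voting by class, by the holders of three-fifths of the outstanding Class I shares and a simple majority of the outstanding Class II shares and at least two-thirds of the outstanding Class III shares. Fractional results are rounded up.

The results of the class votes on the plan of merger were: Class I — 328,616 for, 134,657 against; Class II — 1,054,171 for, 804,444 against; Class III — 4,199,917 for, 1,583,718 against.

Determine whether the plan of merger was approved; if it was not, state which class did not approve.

Not approved — the Class II shares did not give the required vote.

Class I: 3/5 of 547618 = 328570.80, rounded up to 328571; 328,571 required, 328,616 in favor — approved.
Class II: a majority of 2108375 is 1054188; 1,054,188 required, 1,054,171 in favor — not approved.
Class III: 2/3 of 6298983 = 4199322; 4,199,322 required, 4,199,917 in favor — approved.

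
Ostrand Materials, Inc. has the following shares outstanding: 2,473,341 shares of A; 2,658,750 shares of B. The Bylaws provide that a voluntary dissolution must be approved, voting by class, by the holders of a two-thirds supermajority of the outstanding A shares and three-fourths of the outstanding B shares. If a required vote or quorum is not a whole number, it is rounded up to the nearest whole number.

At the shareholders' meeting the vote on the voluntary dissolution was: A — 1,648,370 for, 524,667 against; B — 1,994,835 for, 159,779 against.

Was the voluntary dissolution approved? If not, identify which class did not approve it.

A: 2/3 of 2473341 = 1648894; 1,648,894 required, 1,648,370 in favor — not approved.
B: 3/4 of 2658750 = 1994062.50, rounded up to 1994063; 1,994,063 required, 1,994,835 in favor — approved.

Not approved — the A shares did not give the required vote.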